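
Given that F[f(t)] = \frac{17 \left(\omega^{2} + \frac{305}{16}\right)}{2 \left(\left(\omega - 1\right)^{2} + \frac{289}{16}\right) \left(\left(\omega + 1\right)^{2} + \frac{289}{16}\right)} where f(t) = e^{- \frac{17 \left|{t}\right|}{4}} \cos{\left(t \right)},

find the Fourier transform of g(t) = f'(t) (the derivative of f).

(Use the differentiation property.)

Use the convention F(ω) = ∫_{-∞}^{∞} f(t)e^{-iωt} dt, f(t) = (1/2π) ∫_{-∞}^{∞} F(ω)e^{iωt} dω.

F[g](ω) = \frac{136 i \omega \left(16 \omega^{2} + 305\right)}{256 \omega^{4} + 8736 \omega^{2} + 93025}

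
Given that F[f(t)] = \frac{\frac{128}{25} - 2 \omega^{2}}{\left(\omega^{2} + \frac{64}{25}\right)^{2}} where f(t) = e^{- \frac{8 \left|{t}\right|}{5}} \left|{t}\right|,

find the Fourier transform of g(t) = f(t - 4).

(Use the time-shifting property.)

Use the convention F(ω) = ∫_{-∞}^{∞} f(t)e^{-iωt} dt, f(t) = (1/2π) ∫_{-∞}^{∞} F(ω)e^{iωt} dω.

F[g](ω) = \frac{50 \left(64 - 25 \omega^{2}\right) e^{- 4 i \omega}}{\left(25 \omega^{2} + 64\right)^{2}}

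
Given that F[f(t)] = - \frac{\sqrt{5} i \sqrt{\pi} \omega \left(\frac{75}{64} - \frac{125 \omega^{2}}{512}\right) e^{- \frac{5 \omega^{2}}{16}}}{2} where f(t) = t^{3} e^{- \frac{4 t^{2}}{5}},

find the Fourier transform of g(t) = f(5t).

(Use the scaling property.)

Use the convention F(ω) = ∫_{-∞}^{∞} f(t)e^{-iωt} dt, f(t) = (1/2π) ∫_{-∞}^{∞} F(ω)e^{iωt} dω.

F[g](ω) = \frac{\sqrt{5} i \sqrt{\pi} \omega \left(\omega^{2} - 120\right) e^{- \frac{\omega^{2}}{80}}}{5120}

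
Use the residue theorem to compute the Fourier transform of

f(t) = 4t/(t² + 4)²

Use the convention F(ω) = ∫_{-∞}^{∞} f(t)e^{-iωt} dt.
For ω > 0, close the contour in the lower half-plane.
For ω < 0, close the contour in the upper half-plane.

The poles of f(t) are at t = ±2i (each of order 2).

Let g(z) = f(z)e^{-iωz}; for large |z| the factor e^{-iωz} decays in the lower half-plane when ω > 0 and in the upper half-plane when ω < 0.

Case ω > 0 (lower half-plane, clockwise contour ⇒ F(ω) = -2πi·ΣRes):
  Res_{z = - 2 i} g(z) = \frac{\omega e^{- 2 \omega}}{2} (pole of order 2)
  F(ω) = -2πi·ΣRes = - i \pi \omega e^{- 2 \omega}

Case ω < 0 (upper half-plane, counterclockwise contour ⇒ F(ω) = +2πi·ΣRes):
  Res_{z = 2 i} g(z) = - \frac{\omega e^{2 \omega}}{2} (pole of order 2)
  F(ω) = 2πi·ΣRes = - i \pi \omega e^{2 \omega}

Both cases combine into a single formula in |ω|:

F(ω) = - i \pi \omega e^{- 2 \left|{\omega}\right|}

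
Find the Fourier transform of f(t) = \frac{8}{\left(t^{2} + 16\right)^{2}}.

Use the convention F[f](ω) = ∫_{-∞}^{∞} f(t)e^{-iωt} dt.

F(ω) = \frac{\pi \left(4 \left|{\omega}\right| + 1\right) e^{- 4 \left|{\omega}\right|}}{16}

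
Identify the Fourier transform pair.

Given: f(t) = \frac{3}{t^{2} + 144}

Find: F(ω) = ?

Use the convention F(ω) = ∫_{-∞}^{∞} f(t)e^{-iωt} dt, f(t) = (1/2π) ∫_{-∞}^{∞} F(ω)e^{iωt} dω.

F(ω) = \frac{\pi e^{- 12 \left|{\omega}\right|}}{4}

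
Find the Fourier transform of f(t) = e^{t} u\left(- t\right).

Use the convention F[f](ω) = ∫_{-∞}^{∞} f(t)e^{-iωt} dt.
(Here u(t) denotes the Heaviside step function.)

F(ω) = \frac{i}{\omega + i}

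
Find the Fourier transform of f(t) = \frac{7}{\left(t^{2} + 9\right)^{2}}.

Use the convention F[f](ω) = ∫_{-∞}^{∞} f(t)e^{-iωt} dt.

F(ω) = \frac{7 \pi \left(3 \left|{\omega}\right| + 1\right) e^{- 3 \left|{\omega}\right|}}{54}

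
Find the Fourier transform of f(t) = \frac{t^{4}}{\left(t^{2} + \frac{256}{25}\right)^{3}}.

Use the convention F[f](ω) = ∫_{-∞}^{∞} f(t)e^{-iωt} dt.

F(ω) = \frac{\pi \left(256 \omega^{2} - 400 \left|{\omega}\right| + 75\right) e^{- \frac{16 \left|{\omega}\right|}{5}}}{640}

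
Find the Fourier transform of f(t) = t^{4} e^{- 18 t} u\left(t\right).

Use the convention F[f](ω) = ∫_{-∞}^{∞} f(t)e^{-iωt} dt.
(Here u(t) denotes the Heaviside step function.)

F(ω) = \frac{24}{\left(i \omega + 18\right)^{5}}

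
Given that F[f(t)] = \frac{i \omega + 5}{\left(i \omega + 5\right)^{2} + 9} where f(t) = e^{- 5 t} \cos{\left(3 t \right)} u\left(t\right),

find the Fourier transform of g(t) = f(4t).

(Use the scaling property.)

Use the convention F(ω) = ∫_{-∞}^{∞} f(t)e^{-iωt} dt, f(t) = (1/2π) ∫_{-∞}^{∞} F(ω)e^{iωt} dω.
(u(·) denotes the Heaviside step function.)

F[g](ω) = \frac{i \omega + 20}{\left(i \omega + 20\right)^{2} + 144}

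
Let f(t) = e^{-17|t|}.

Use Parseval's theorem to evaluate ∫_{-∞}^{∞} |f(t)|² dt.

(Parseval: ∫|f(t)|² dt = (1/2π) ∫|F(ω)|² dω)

∫|f(t)|² dt = \frac{1}{17}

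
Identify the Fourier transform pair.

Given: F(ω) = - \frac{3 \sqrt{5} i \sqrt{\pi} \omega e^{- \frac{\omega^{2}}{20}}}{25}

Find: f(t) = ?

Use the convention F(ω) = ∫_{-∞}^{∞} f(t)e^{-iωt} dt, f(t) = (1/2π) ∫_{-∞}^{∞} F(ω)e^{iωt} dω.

f(t) = 6 t e^{- 5 t^{2}}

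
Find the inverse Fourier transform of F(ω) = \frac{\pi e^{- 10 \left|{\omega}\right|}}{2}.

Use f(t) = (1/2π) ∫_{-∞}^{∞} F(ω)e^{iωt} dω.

f(t) = \frac{5}{t^{2} + 100}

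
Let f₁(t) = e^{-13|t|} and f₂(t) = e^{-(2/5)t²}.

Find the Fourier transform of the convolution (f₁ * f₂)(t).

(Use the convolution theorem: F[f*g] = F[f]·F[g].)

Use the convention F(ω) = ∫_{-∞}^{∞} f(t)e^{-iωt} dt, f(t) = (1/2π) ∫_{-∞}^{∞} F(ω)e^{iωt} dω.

F[f₁*f₂](ω) = \frac{13 \sqrt{10} \sqrt{\pi} e^{- \frac{5 \omega^{2}}{8}}}{\omega^{2} + 169}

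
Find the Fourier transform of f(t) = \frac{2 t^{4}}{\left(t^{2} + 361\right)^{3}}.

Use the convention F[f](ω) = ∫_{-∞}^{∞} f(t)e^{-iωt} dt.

F(ω) = \frac{\pi \left(361 \omega^{2} - 95 \left|{\omega}\right| + 3\right) e^{- 19 \left|{\omega}\right|}}{76}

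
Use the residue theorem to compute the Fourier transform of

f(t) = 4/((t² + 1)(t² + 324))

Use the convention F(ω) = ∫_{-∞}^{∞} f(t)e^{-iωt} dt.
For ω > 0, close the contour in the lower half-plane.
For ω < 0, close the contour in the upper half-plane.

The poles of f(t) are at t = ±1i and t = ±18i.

Let g(z) = f(z)e^{-iωz}; for large |z| the factor e^{-iωz} decays in the lower half-plane when ω > 0 and in the upper half-plane when ω < 0.

Case ω > 0 (lower half-plane, clockwise contour ⇒ F(ω) = -2πi·ΣRes):
  Res_{z = - i} g(z) = \frac{2 i e^{- \omega}}{323}
  Res_{z = - 18 i} g(z) = - \frac{i e^{- 18 \omega}}{2907}
  F(ω) = -2πi·ΣRes = \frac{2 \pi \left(18 e^{17 \omega} - 1\right) e^{- 18 \omega}}{2907}

Case ω < 0 (upper half-plane, counterclockwise contour ⇒ F(ω) = +2πi·ΣRes):
  Res_{z = i} g(z) = - \frac{2 i e^{\omega}}{323}
  Res_{z = 18 i} g(z) = \frac{i e^{18 \omega}}{2907}
  F(ω) = 2πi·ΣRes = \frac{2 \pi \left(18 - e^{17 \omega}\right) e^{\omega}}{2907}

Both cases combine into a single formula in |ω|:

F(ω) = \frac{2 \pi \left(18 e^{17 \left|{\omega}\right|} - 1\right) e^{- 18 \left|{\omega}\right|}}{2907}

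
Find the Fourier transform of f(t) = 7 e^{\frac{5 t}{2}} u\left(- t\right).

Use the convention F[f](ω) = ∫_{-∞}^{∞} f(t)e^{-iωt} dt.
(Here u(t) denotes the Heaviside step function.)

F(ω) = - \frac{14}{2 i \omega - 5}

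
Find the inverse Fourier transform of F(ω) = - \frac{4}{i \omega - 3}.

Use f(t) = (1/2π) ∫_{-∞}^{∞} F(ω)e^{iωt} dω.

f(t) = 4 e^{3 t} u\left(- t\right)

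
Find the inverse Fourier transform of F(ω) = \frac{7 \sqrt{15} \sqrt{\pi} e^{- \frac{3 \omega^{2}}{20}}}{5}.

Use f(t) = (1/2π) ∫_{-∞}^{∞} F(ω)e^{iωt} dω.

f(t) = 7 e^{- \frac{5 t^{2}}{3}}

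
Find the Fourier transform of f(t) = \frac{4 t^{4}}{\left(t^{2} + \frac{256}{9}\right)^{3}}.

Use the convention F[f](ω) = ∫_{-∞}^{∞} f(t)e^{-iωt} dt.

F(ω) = \frac{\pi \left(256 \omega^{2} - 240 \left|{\omega}\right| + 27\right) e^{- \frac{16 \left|{\omega}\right|}{3}}}{96}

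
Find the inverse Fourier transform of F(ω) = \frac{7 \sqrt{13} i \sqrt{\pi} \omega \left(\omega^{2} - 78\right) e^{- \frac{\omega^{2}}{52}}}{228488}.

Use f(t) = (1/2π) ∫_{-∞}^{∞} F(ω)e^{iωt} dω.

f(t) = 7 t^{3} e^{- 13 t^{2}}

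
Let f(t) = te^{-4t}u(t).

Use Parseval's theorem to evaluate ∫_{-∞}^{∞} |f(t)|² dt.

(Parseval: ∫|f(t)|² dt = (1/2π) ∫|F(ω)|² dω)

∫|f(t)|² dt = \frac{1}{256}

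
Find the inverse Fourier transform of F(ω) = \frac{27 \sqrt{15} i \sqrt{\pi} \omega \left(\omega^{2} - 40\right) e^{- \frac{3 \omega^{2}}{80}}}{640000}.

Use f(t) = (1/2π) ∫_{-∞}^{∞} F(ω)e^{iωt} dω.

f(t) = t^{3} e^{- \frac{20 t^{2}}{3}}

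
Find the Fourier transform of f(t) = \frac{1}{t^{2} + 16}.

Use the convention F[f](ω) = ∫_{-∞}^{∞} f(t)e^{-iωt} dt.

F(ω) = \frac{\pi e^{- 4 \left|{\omega}\right|}}{4}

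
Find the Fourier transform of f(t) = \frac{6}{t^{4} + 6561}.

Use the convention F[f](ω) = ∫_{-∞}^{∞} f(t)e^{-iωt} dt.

F(ω) = \frac{2 \pi e^{- \frac{9 \sqrt{2} \left|{\omega}\right|}{2}} \sin{\left(\frac{9 \sqrt{2} \left|{\omega}\right|}{2} + \frac{\pi}{4} \right)}}{243}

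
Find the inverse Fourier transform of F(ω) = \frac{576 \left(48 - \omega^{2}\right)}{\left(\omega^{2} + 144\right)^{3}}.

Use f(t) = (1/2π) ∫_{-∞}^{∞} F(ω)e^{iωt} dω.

f(t) = 4 t^{2} e^{- 12 \left|{t}\right|}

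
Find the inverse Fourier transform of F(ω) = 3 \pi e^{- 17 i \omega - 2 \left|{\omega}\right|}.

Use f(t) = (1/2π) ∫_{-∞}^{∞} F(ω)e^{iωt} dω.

f(t) = \frac{6}{\left(t - 17\right)^{2} + 4}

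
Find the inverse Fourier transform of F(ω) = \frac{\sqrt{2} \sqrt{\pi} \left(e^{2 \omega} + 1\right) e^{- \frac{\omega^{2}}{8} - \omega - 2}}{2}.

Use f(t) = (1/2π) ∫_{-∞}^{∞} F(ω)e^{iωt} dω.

f(t) = 2 e^{- 2 t^{2}} \cos{\left(4 t \right)}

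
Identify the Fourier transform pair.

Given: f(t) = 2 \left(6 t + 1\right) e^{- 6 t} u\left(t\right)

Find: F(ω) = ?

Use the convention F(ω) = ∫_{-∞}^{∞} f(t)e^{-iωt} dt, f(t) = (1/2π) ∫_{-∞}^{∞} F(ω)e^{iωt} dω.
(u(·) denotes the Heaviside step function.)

F(ω) = \frac{2 \left(- i \omega - 12\right)}{\omega^{2} - 12 i \omega - 36}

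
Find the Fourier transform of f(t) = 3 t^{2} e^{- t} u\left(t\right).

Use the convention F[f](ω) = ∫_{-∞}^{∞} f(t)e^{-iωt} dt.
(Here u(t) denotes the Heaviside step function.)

F(ω) = \frac{6}{\left(i \omega + 1\right)^{3}}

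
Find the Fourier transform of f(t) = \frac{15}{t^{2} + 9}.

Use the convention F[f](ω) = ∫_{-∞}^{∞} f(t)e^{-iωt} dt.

F(ω) = 5 \pi e^{- 3 \left|{\omega}\right|}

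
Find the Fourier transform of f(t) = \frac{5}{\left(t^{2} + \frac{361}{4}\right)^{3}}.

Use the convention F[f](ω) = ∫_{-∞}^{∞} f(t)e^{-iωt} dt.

F(ω) = \frac{5 \pi \left(361 \omega^{2} + 114 \left|{\omega}\right| + 12\right) e^{- \frac{19 \left|{\omega}\right|}{2}}}{2476099}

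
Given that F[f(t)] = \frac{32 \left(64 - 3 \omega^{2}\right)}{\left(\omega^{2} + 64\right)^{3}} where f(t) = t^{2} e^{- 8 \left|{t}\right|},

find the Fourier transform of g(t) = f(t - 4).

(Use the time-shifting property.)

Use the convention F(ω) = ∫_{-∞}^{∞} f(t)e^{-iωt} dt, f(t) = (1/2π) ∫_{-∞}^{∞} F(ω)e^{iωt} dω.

F[g](ω) = \frac{32 \left(64 - 3 \omega^{2}\right) e^{- 4 i \omega}}{\left(\omega^{2} + 64\right)^{3}}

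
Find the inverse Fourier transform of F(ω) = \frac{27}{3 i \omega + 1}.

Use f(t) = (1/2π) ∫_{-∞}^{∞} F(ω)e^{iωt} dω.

f(t) = 9 e^{- \frac{t}{3}} u\left(t\right)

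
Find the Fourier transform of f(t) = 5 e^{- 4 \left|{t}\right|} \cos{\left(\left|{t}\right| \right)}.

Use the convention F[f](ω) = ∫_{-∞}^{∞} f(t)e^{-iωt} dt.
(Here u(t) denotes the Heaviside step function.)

F(ω) = \frac{40 \left(\omega^{2} + 17\right)}{\omega^{4} + 30 \omega^{2} + 289}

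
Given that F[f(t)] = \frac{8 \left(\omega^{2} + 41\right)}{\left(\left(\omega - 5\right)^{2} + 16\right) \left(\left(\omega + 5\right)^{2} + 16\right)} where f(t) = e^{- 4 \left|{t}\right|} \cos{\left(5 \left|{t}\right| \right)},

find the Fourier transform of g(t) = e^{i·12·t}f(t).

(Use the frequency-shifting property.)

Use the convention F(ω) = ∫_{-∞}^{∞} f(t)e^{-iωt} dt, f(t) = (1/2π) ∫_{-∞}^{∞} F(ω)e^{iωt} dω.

F[g](ω) = \frac{8 \left(\left(\omega - 12\right)^{2} + 41\right)}{\left(\left(\omega - 17\right)^{2} + 16\right) \left(\left(\omega - 7\right)^{2} + 16\right)}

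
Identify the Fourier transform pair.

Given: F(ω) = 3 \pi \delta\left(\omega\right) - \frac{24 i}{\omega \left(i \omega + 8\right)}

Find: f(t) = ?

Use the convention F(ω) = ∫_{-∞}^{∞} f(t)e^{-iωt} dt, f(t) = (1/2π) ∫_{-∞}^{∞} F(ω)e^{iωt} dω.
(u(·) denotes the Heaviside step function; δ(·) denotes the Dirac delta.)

f(t) = 3 \left(1 - e^{- 8 t}\right) u\left(t\right)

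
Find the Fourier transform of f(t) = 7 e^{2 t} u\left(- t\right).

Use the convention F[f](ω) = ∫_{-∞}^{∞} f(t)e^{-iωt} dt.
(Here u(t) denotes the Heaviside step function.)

F(ω) = - \frac{7}{i \omega - 2}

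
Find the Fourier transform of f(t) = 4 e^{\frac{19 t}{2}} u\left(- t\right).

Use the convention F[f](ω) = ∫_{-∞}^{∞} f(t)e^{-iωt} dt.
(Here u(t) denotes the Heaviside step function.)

F(ω) = - \frac{8}{2 i \omega - 19}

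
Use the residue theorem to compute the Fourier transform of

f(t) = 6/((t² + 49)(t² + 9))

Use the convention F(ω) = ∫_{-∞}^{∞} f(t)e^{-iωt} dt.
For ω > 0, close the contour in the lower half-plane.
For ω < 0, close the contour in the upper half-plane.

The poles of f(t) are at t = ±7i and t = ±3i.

Let g(z) = f(z)e^{-iωz}; for large |z| the factor e^{-iωz} decays in the lower half-plane when ω > 0 and in the upper half-plane when ω < 0.

Case ω > 0 (lower half-plane, clockwise contour ⇒ F(ω) = -2πi·ΣRes):
  Res_{z = - 7 i} g(z) = - \frac{3 i e^{- 7 \omega}}{280}
  Res_{z = - 3 i} g(z) = \frac{i e^{- 3 \omega}}{40}
  F(ω) = -2πi·ΣRes = \frac{\pi \left(7 e^{4 \omega} - 3\right) e^{- 7 \omega}}{140}

Case ω < 0 (upper half-plane, counterclockwise contour ⇒ F(ω) = +2πi·ΣRes):
  Res_{z = 7 i} g(z) = \frac{3 i e^{7 \omega}}{280}
  Res_{z = 3 i} g(z) = - \frac{i e^{3 \omega}}{40}
  F(ω) = 2πi·ΣRes = \frac{\pi \left(7 - 3 e^{4 \omega}\right) e^{3 \omega}}{140}

Both cases combine into a single formula in |ω|:

F(ω) = \frac{\pi \left(7 e^{4 \left|{\omega}\right|} - 3\right) e^{- 7 \left|{\omega}\right|}}{140}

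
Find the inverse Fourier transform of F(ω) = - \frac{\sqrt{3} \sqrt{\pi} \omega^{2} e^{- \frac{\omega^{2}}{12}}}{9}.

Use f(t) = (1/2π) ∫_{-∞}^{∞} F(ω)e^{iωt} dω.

f(t) = \left(12 t^{2} - 2\right) e^{- 3 t^{2}}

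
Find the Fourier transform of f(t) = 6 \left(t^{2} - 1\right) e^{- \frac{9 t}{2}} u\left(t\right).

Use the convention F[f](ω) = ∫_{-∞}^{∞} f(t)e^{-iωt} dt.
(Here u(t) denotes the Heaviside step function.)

F(ω) = \frac{12 \left(16 i \omega - \left(2 i \omega + 9\right)^{3} + 72\right)}{\left(2 i \omega + 9\right)^{4}}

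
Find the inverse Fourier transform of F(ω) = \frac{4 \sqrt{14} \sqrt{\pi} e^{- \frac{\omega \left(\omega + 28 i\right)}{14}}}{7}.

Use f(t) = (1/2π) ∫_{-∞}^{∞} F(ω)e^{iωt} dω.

f(t) = 4 e^{- \frac{7 \left(t - 2\right)^{2}}{2}}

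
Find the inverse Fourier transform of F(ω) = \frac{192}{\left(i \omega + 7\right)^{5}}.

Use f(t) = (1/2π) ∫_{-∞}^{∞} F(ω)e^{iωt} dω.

f(t) = 8 t^{4} e^{- 7 t} u\left(t\right)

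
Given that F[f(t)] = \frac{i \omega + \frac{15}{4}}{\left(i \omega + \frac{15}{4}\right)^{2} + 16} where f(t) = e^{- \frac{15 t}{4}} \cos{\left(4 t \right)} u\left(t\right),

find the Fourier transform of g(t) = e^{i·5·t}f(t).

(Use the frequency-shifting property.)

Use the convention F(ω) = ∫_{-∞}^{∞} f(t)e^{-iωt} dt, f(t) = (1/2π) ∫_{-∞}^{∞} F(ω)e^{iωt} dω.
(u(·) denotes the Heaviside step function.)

F[g](ω) = \frac{4 \left(4 i \left(\omega - 5\right) + 15\right)}{\left(4 i \left(\omega - 5\right) + 15\right)^{2} + 256}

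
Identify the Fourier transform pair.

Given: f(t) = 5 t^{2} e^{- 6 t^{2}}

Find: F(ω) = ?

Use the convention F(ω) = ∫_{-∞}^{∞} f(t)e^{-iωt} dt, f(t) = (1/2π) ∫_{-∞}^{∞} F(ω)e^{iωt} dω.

F(ω) = \frac{5 \sqrt{6} \sqrt{\pi} \left(12 - \omega^{2}\right) e^{- \frac{\omega^{2}}{24}}}{864}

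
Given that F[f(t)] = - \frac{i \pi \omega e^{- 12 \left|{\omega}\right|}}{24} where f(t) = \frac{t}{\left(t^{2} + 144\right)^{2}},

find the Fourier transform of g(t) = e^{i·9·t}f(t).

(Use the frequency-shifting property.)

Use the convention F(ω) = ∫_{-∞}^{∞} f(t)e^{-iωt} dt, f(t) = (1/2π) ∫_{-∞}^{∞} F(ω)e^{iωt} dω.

F[g](ω) = \frac{i \pi \left(9 - \omega\right) e^{- 12 \left|{\omega - 9}\right|}}{24}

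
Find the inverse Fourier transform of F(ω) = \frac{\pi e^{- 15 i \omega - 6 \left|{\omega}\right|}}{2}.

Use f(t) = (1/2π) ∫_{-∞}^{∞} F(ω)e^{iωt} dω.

f(t) = \frac{3}{\left(t - 15\right)^{2} + 36}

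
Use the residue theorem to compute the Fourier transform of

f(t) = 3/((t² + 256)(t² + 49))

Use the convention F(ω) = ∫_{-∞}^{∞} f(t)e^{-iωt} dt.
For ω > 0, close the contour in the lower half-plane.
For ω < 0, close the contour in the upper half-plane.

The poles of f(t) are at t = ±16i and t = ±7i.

Let g(z) = f(z)e^{-iωz}; for large |z| the factor e^{-iωz} decays in the lower half-plane when ω > 0 and in the upper half-plane when ω < 0.

Case ω > 0 (lower half-plane, clockwise contour ⇒ F(ω) = -2πi·ΣRes):
  Res_{z = - 16 i} g(z) = - \frac{i e^{- 16 \omega}}{2208}
  Res_{z = - 7 i} g(z) = \frac{i e^{- 7 \omega}}{966}
  F(ω) = -2πi·ΣRes = \frac{\pi \left(16 e^{9 \omega} - 7\right) e^{- 16 \omega}}{7728}

Case ω < 0 (upper half-plane, counterclockwise contour ⇒ F(ω) = +2πi·ΣRes):
  Res_{z = 16 i} g(z) = \frac{i e^{16 \omega}}{2208}
  Res_{z = 7 i} g(z) = - \frac{i e^{7 \omega}}{966}
  F(ω) = 2πi·ΣRes = \frac{\pi \left(16 - 7 e^{9 \omega}\right) e^{7 \omega}}{7728}

Both cases combine into a single formula in |ω|:

F(ω) = \frac{\pi \left(16 e^{9 \left|{\omega}\right|} - 7\right) e^{- 16 \left|{\omega}\right|}}{7728}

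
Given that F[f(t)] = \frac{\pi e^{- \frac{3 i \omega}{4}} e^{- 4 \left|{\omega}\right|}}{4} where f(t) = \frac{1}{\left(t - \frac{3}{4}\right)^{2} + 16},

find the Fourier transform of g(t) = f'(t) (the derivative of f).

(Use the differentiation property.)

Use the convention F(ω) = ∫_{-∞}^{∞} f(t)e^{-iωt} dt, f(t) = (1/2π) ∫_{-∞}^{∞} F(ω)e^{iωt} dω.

F[g](ω) = \frac{i \pi \omega e^{- \frac{3 i \omega}{4} - 4 \left|{\omega}\right|}}{4}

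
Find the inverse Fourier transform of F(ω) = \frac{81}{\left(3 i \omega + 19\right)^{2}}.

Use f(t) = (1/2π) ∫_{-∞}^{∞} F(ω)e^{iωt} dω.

f(t) = 9 t e^{- \frac{19 t}{3}} u\left(t\right)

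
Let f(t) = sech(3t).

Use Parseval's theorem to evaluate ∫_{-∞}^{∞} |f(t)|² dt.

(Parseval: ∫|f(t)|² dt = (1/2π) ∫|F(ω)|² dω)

∫|f(t)|² dt = \frac{2}{3}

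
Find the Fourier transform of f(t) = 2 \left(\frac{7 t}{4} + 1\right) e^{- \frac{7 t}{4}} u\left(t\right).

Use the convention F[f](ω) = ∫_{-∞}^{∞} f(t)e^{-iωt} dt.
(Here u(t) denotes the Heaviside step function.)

F(ω) = \frac{16 \left(- 2 i \omega - 7\right)}{16 \omega^{2} - 56 i \omega - 49}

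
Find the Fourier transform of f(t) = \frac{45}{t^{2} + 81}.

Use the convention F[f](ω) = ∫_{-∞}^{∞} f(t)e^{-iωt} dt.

F(ω) = 5 \pi e^{- 9 \left|{\omega}\right|}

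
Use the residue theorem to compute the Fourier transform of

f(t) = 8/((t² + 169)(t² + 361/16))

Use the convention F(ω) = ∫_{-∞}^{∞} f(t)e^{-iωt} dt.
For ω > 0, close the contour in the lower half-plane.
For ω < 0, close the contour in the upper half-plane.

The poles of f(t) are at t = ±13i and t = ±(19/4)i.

Let g(z) = f(z)e^{-iωz}; for large |z| the factor e^{-iωz} decays in the lower half-plane when ω > 0 and in the upper half-plane when ω < 0.

Case ω > 0 (lower half-plane, clockwise contour ⇒ F(ω) = -2πi·ΣRes):
  Res_{z = - 13 i} g(z) = - \frac{64 i e^{- 13 \omega}}{30459}
  Res_{z = - \frac{19 i}{4}} g(z) = \frac{256 i e^{- \frac{19 \omega}{4}}}{44517}
  F(ω) = -2πi·ΣRes = - \frac{128 \pi e^{- 13 \omega}}{30459} + \frac{512 \pi e^{- \frac{19 \omega}{4}}}{44517}

Case ω < 0 (upper half-plane, counterclockwise contour ⇒ F(ω) = +2πi·ΣRes):
  Res_{z = 13 i} g(z) = \frac{64 i e^{13 \omega}}{30459}
  Res_{z = \frac{19 i}{4}} g(z) = - \frac{256 i e^{\frac{19 \omega}{4}}}{44517}
  F(ω) = 2πi·ΣRes = \frac{128 \pi \left(52 e^{\frac{19 \omega}{4}} - 19 e^{13 \omega}\right)}{578721}

Both cases combine into a single formula in |ω|:

F(ω) = - \frac{128 \pi e^{- 13 \left|{\omega}\right|}}{30459} + \frac{512 \pi e^{- \frac{19 \left|{\omega}\right|}{4}}}{44517}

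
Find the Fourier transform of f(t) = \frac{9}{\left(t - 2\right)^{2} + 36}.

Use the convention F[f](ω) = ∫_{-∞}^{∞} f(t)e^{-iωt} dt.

F(ω) = \frac{3 \pi e^{- 2 i \omega - 6 \left|{\omega}\right|}}{2}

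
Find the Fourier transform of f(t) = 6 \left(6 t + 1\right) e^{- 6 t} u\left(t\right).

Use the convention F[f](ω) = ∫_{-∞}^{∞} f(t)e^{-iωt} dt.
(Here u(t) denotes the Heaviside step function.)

F(ω) = \frac{6 \left(- i \omega - 12\right)}{\omega^{2} - 12 i \omega - 36}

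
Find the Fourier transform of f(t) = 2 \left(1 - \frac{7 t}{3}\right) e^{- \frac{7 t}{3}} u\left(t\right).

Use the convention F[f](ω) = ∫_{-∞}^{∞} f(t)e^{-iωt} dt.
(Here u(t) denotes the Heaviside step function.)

F(ω) = \frac{18 i \omega}{- 9 \omega^{2} + 42 i \omega + 49}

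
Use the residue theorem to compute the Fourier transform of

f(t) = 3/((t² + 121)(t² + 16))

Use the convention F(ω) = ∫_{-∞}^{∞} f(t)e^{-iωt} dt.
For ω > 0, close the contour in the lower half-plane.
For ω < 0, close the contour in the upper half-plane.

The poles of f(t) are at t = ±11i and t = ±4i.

Let g(z) = f(z)e^{-iωz}; for large |z| the factor e^{-iωz} decays in the lower half-plane when ω > 0 and in the upper half-plane when ω < 0.

Case ω > 0 (lower half-plane, clockwise contour ⇒ F(ω) = -2πi·ΣRes):
  Res_{z = - 11 i} g(z) = - \frac{i e^{- 11 \omega}}{770}
  Res_{z = - 4 i} g(z) = \frac{i e^{- 4 \omega}}{280}
  F(ω) = -2πi·ΣRes = \frac{\pi \left(11 e^{7 \omega} - 4\right) e^{- 11 \omega}}{1540}

Case ω < 0 (upper half-plane, counterclockwise contour ⇒ F(ω) = +2πi·ΣRes):
  Res_{z = 11 i} g(z) = \frac{i e^{11 \omega}}{770}
  Res_{z = 4 i} g(z) = - \frac{i e^{4 \omega}}{280}
  F(ω) = 2πi·ΣRes = \frac{\pi \left(11 - 4 e^{7 \omega}\right) e^{4 \omega}}{1540}

Both cases combine into a single formula in |ω|:

F(ω) = \frac{\pi \left(11 e^{7 \left|{\omega}\right|} - 4\right) e^{- 11 \left|{\omega}\right|}}{1540}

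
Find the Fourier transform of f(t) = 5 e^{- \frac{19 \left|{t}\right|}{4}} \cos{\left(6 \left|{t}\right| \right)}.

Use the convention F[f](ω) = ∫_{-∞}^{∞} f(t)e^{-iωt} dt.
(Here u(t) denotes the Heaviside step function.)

F(ω) = \frac{760 \left(16 \omega^{2} + 937\right)}{256 \omega^{4} - 6880 \omega^{2} + 877969}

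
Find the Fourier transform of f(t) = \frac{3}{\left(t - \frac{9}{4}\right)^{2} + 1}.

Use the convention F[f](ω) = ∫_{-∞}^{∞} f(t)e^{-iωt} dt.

F(ω) = 3 \pi e^{- \frac{9 i \omega}{4} - \left|{\omega}\right|}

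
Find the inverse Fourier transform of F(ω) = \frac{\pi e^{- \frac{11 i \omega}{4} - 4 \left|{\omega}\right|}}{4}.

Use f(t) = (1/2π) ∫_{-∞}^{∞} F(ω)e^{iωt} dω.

f(t) = \frac{1}{\left(t - \frac{11}{4}\right)^{2} + 16}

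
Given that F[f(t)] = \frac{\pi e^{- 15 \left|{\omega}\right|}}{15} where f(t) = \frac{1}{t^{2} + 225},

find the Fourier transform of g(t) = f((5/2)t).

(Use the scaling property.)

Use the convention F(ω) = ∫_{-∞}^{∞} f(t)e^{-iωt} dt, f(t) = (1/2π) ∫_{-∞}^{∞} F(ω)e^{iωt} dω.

F[g](ω) = \frac{2 \pi e^{- 6 \left|{\omega}\right|}}{75}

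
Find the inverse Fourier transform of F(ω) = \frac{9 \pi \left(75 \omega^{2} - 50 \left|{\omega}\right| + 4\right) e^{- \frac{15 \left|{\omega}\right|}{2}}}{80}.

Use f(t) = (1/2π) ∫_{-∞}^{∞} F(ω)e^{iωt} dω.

f(t) = \frac{9 t^{4}}{\left(t^{2} + \frac{225}{4}\right)^{3}}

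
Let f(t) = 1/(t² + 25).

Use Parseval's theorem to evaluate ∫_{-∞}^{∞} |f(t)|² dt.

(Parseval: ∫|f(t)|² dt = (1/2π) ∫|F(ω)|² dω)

∫|f(t)|² dt = \frac{\pi}{250}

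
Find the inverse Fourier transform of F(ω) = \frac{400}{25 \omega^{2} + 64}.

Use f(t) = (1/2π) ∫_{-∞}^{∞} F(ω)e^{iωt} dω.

f(t) = 5 e^{- \frac{8 \left|{t}\right|}{5}}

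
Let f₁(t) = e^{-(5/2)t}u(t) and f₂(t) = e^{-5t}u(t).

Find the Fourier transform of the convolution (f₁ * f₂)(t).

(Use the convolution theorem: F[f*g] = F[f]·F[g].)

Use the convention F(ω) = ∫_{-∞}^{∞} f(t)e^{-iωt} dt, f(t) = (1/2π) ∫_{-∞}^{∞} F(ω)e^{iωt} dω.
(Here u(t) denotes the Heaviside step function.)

F[f₁*f₂](ω) = \frac{2}{\left(i \omega + 5\right) \left(2 i \omega + 5\right)}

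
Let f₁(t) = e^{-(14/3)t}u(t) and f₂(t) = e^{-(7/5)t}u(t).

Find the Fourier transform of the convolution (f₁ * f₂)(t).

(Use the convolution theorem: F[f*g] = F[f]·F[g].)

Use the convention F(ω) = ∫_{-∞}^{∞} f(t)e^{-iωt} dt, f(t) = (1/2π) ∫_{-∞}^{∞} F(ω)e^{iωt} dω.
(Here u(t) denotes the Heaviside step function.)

F[f₁*f₂](ω) = \frac{15}{- 15 \omega^{2} + 91 i \omega + 98}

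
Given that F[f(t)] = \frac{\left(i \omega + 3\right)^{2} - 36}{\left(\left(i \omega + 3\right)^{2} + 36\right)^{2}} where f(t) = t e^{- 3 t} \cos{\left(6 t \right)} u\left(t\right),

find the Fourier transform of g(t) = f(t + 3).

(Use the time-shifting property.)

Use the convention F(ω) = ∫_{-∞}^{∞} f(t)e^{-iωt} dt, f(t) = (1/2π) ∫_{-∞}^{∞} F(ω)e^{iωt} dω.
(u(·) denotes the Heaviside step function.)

F[g](ω) = \frac{\left(\left(i \omega + 3\right)^{2} - 36\right) e^{3 i \omega}}{\left(\left(i \omega + 3\right)^{2} + 36\right)^{2}}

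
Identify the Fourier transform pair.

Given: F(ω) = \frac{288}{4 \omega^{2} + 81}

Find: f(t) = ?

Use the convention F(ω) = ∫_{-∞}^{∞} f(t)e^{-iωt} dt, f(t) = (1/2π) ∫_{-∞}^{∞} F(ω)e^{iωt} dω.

f(t) = 8 e^{- \frac{9 \left|{t}\right|}{2}}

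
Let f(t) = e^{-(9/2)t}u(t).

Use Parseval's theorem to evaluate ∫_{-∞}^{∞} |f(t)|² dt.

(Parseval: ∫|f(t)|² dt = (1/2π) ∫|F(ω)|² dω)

∫|f(t)|² dt = \frac{1}{9}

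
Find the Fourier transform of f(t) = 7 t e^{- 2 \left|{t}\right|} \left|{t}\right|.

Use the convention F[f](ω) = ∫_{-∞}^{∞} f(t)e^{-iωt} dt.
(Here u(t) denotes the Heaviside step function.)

F(ω) = \frac{28 i \omega \left(\omega^{2} - 12\right)}{\left(\omega^{2} + 4\right)^{3}}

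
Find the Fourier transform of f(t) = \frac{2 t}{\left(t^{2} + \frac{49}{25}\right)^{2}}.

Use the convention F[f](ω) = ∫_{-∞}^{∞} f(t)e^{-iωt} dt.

F(ω) = - \frac{5 i \pi \omega e^{- \frac{7 \left|{\omega}\right|}{5}}}{7}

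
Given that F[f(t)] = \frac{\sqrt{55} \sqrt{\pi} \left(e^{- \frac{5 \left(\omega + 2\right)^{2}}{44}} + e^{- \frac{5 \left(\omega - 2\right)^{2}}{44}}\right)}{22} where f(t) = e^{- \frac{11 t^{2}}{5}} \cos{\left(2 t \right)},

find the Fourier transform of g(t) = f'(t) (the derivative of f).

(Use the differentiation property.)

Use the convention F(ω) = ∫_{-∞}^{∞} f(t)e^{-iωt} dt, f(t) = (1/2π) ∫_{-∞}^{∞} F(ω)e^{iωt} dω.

F[g](ω) = \frac{\sqrt{55} i \sqrt{\pi} \omega \left(e^{\frac{10 \omega}{11}} + 1\right) e^{- \frac{5 \omega^{2}}{44} - \frac{5 \omega}{11} - \frac{5}{11}}}{22}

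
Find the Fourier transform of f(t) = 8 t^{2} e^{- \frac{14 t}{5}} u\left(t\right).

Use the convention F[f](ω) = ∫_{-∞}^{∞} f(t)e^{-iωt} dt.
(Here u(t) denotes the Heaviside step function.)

F(ω) = \frac{2000}{\left(5 i \omega + 14\right)^{3}}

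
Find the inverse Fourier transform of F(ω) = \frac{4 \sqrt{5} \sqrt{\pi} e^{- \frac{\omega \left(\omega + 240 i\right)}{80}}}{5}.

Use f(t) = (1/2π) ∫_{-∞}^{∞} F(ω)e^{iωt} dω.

f(t) = 8 e^{- 20 \left(t - 3\right)^{2}}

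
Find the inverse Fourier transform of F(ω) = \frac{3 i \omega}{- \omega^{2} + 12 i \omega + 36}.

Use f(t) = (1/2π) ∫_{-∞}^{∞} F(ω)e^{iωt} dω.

f(t) = 3 \left(1 - 6 t\right) e^{- 6 t} u\left(t\right)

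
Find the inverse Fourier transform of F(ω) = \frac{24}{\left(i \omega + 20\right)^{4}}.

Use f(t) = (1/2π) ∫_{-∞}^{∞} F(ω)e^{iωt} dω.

f(t) = 4 t^{3} e^{- 20 t} u\left(t\right)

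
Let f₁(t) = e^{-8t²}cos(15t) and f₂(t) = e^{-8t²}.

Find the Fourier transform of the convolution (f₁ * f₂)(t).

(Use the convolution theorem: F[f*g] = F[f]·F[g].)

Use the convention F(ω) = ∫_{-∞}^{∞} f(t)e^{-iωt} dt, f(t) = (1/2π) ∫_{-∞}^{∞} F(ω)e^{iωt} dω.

F[f₁*f₂](ω) = \frac{\pi \left(e^{\frac{15 \omega}{8}} + 1\right) e^{- \frac{\omega^{2}}{16} - \frac{15 \omega}{16} - \frac{225}{32}}}{16}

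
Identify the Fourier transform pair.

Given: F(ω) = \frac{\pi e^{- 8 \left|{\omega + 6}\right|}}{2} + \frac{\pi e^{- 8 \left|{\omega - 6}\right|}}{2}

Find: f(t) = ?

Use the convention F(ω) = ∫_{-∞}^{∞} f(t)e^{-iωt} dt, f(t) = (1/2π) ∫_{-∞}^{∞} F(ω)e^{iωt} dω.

f(t) = \frac{8 \cos{\left(6 t \right)}}{t^{2} + 64}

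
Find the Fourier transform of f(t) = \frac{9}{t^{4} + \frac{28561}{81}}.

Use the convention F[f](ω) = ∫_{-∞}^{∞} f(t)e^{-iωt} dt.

F(ω) = \frac{243 \pi e^{- \frac{13 \sqrt{2} \left|{\omega}\right|}{6}} \sin{\left(\frac{13 \sqrt{2} \left|{\omega}\right|}{6} + \frac{\pi}{4} \right)}}{2197}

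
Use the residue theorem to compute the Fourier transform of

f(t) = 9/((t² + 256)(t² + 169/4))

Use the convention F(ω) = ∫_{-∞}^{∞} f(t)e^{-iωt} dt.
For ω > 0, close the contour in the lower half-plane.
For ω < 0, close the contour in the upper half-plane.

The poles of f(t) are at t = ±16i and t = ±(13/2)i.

Let g(z) = f(z)e^{-iωz}; for large |z| the factor e^{-iωz} decays in the lower half-plane when ω > 0 and in the upper half-plane when ω < 0.

Case ω > 0 (lower half-plane, clockwise contour ⇒ F(ω) = -2πi·ΣRes):
  Res_{z = - 16 i} g(z) = - \frac{i e^{- 16 \omega}}{760}
  Res_{z = - \frac{13 i}{2}} g(z) = \frac{4 i e^{- \frac{13 \omega}{2}}}{1235}
  F(ω) = -2πi·ΣRes = - \frac{\pi e^{- 16 \omega}}{380} + \frac{8 \pi e^{- \frac{13 \omega}{2}}}{1235}

Case ω < 0 (upper half-plane, counterclockwise contour ⇒ F(ω) = +2πi·ΣRes):
  Res_{z = 16 i} g(z) = \frac{i e^{16 \omega}}{760}
  Res_{z = \frac{13 i}{2}} g(z) = - \frac{4 i e^{\frac{13 \omega}{2}}}{1235}
  F(ω) = 2πi·ΣRes = \frac{\pi \left(32 e^{\frac{13 \omega}{2}} - 13 e^{16 \omega}\right)}{4940}

Both cases combine into a single formula in |ω|:

F(ω) = - \frac{\pi e^{- 16 \left|{\omega}\right|}}{380} + \frac{8 \pi e^{- \frac{13 \left|{\omega}\right|}{2}}}{1235}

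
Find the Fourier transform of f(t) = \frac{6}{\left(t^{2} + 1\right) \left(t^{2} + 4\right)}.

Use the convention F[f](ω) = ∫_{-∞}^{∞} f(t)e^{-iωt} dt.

F(ω) = \pi \left(2 e^{\left|{\omega}\right|} - 1\right) e^{- 2 \left|{\omega}\right|}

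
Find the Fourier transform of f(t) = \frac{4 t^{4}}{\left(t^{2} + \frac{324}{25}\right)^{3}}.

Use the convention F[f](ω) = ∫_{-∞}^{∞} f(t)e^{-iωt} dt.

F(ω) = \frac{\pi \left(108 \omega^{2} - 150 \left|{\omega}\right| + 25\right) e^{- \frac{18 \left|{\omega}\right|}{5}}}{60}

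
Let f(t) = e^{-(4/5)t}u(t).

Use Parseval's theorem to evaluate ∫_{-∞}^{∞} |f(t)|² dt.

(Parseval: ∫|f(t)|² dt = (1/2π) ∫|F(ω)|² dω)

∫|f(t)|² dt = \frac{5}{8}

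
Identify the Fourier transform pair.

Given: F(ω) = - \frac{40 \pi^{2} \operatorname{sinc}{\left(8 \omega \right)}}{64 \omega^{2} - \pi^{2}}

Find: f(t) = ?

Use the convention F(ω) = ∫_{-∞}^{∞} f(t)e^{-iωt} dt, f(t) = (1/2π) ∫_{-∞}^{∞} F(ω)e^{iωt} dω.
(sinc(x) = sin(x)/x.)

f(t) = 5 \left(\begin{cases} \frac{\cos{\left(\frac{\pi t}{8} \right)}}{2} + \frac{1}{2} & \text{for}\: \left|{t}\right| < 8 \\0 & \text{otherwise} \end{cases}\right)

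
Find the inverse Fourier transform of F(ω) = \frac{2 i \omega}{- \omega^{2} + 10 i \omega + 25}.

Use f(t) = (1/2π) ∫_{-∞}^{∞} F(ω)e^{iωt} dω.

f(t) = 2 \left(1 - 5 t\right) e^{- 5 t} u\left(t\right)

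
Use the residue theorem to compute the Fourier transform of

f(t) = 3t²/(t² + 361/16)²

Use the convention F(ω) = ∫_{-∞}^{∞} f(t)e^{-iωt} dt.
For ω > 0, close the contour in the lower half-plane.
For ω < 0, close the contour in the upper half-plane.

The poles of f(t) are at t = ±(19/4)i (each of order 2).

Let g(z) = f(z)e^{-iωz}; for large |z| the factor e^{-iωz} decays in the lower half-plane when ω > 0 and in the upper half-plane when ω < 0.

Case ω > 0 (lower half-plane, clockwise contour ⇒ F(ω) = -2πi·ΣRes):
  Res_{z = - \frac{19 i}{4}} g(z) = \frac{3 i \left(4 - 19 \omega\right) e^{- \frac{19 \omega}{4}}}{76} (pole of order 2)
  F(ω) = -2πi·ΣRes = \frac{3 \pi \left(4 - 19 \omega\right) e^{- \frac{19 \omega}{4}}}{38}

Case ω < 0 (upper half-plane, counterclockwise contour ⇒ F(ω) = +2πi·ΣRes):
  Res_{z = \frac{19 i}{4}} g(z) = \frac{3 i \left(- 19 \omega - 4\right) e^{\frac{19 \omega}{4}}}{76} (pole of order 2)
  F(ω) = 2πi·ΣRes = \frac{3 \pi \left(19 \omega + 4\right) e^{\frac{19 \omega}{4}}}{38}

Both cases combine into a single formula in |ω|:

F(ω) = \frac{3 \pi \left(4 - 19 \left|{\omega}\right|\right) e^{- \frac{19 \left|{\omega}\right|}{4}}}{38}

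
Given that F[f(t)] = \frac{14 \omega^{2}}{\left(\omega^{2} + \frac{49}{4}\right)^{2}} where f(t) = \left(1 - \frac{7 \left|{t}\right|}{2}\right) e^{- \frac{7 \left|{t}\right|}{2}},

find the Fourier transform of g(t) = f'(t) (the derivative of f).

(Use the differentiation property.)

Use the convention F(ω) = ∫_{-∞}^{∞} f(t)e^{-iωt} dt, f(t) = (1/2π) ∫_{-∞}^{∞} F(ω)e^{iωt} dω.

F[g](ω) = \frac{224 i \omega^{3}}{\left(4 \omega^{2} + 49\right)^{2}}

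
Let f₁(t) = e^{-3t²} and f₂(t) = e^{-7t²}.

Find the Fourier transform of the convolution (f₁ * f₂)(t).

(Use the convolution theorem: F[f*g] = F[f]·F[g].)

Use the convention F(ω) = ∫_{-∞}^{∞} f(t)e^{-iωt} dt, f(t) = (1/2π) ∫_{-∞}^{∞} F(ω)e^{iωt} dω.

F[f₁*f₂](ω) = \frac{\sqrt{21} \pi e^{- \frac{5 \omega^{2}}{42}}}{21}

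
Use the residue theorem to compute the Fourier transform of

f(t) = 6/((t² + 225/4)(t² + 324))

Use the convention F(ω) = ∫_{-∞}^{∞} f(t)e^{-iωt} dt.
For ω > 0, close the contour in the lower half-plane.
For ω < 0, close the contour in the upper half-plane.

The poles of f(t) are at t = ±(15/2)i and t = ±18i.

Let g(z) = f(z)e^{-iωz}; for large |z| the factor e^{-iωz} decays in the lower half-plane when ω > 0 and in the upper half-plane when ω < 0.

Case ω > 0 (lower half-plane, clockwise contour ⇒ F(ω) = -2πi·ΣRes):
  Res_{z = - \frac{15 i}{2}} g(z) = \frac{8 i e^{- \frac{15 \omega}{2}}}{5355}
  Res_{z = - 18 i} g(z) = - \frac{2 i e^{- 18 \omega}}{3213}
  F(ω) = -2πi·ΣRes = - \frac{4 \pi e^{- 18 \omega}}{3213} + \frac{16 \pi e^{- \frac{15 \omega}{2}}}{5355}

Case ω < 0 (upper half-plane, counterclockwise contour ⇒ F(ω) = +2πi·ΣRes):
  Res_{z = \frac{15 i}{2}} g(z) = - \frac{8 i e^{\frac{15 \omega}{2}}}{5355}
  Res_{z = 18 i} g(z) = \frac{2 i e^{18 \omega}}{3213}
  F(ω) = 2πi·ΣRes = \frac{4 \pi \left(12 e^{\frac{15 \omega}{2}} - 5 e^{18 \omega}\right)}{16065}

Both cases combine into a single formula in |ω|:

F(ω) = - \frac{4 \pi e^{- 18 \left|{\omega}\right|}}{3213} + \frac{16 \pi e^{- \frac{15 \left|{\omega}\right|}{2}}}{5355}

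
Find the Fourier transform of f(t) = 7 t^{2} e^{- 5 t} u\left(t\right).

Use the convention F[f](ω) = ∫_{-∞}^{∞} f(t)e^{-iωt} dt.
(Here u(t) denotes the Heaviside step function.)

F(ω) = \frac{14}{\left(i \omega + 5\right)^{3}}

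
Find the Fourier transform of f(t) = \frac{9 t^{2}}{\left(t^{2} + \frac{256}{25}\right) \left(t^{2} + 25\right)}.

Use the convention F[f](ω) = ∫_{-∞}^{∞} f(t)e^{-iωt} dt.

F(ω) = \frac{125 \pi e^{- 5 \left|{\omega}\right|}}{41} - \frac{80 \pi e^{- \frac{16 \left|{\omega}\right|}{5}}}{41}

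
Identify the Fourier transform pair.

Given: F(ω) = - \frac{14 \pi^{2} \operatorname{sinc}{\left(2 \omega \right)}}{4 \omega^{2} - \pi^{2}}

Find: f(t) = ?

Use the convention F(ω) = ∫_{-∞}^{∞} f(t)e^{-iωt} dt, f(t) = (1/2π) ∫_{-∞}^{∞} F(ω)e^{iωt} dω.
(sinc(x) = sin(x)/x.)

f(t) = 7 \left(\begin{cases} \cos^{2}{\left(\frac{\pi t}{4} \right)} & \text{for}\: \left|{t}\right| < 2 \\0 & \text{otherwise} \end{cases}\right)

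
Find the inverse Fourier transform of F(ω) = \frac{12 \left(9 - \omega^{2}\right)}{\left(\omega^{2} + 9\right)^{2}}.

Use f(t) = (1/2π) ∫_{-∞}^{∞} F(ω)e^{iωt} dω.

f(t) = 6 e^{- 3 \left|{t}\right|} \left|{t}\right|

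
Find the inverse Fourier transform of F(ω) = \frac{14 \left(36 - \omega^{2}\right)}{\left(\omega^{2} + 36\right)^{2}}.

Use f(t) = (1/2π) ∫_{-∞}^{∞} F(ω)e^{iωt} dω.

f(t) = 7 e^{- 6 \left|{t}\right|} \left|{t}\right|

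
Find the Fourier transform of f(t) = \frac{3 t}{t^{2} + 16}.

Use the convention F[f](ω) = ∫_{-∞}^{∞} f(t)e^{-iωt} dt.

F(ω) = - 3 i \pi e^{- 4 \left|{\omega}\right|} \operatorname{sign}{\left(\omega \right)}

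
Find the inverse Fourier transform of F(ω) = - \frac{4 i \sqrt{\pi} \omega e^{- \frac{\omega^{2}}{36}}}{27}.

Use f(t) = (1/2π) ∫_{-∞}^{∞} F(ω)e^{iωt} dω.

f(t) = 8 t e^{- 9 t^{2}}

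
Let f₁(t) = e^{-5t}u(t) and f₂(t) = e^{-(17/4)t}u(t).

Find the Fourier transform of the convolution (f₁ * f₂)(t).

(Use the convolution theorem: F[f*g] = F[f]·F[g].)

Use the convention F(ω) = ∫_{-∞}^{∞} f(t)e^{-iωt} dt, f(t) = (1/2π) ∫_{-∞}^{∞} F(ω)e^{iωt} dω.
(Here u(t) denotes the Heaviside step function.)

F[f₁*f₂](ω) = \frac{4}{\left(i \omega + 5\right) \left(4 i \omega + 17\right)}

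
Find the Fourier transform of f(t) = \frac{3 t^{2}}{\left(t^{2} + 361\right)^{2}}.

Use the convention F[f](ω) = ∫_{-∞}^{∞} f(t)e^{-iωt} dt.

F(ω) = \frac{3 \pi \left(1 - 19 \left|{\omega}\right|\right) e^{- 19 \left|{\omega}\right|}}{38}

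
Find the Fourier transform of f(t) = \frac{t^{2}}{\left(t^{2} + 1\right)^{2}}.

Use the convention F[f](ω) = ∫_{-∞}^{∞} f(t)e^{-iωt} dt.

F(ω) = \frac{\pi \left(1 - \left|{\omega}\right|\right) e^{- \left|{\omega}\right|}}{2}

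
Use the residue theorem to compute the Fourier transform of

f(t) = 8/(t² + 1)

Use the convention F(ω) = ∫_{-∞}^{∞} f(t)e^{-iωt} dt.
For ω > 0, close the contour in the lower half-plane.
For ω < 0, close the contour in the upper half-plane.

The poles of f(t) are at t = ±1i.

Let g(z) = f(z)e^{-iωz}; for large |z| the factor e^{-iωz} decays in the lower half-plane when ω > 0 and in the upper half-plane when ω < 0.

Case ω > 0 (lower half-plane, clockwise contour ⇒ F(ω) = -2πi·ΣRes):
  Res_{z = - i} g(z) = 4 i e^{- \omega}
  F(ω) = -2πi·ΣRes = 8 \pi e^{- \omega}

Case ω < 0 (upper half-plane, counterclockwise contour ⇒ F(ω) = +2πi·ΣRes):
  Res_{z = i} g(z) = - 4 i e^{\omega}
  F(ω) = 2πi·ΣRes = 8 \pi e^{\omega}

Both cases combine into a single formula in |ω|:

F(ω) = 8 \pi e^{- \left|{\omega}\right|}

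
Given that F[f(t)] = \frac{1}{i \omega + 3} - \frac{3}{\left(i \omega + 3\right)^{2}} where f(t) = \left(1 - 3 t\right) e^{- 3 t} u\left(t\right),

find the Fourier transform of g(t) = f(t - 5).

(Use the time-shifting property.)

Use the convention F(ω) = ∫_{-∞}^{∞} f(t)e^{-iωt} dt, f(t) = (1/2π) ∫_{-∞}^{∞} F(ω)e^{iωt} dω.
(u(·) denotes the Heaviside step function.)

F[g](ω) = \frac{i \omega e^{- 5 i \omega}}{- \omega^{2} + 6 i \omega + 9}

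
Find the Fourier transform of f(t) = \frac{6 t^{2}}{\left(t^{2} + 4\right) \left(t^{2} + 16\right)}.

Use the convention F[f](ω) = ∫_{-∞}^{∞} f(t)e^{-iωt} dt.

F(ω) = \pi \left(2 - e^{2 \left|{\omega}\right|}\right) e^{- 4 \left|{\omega}\right|}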